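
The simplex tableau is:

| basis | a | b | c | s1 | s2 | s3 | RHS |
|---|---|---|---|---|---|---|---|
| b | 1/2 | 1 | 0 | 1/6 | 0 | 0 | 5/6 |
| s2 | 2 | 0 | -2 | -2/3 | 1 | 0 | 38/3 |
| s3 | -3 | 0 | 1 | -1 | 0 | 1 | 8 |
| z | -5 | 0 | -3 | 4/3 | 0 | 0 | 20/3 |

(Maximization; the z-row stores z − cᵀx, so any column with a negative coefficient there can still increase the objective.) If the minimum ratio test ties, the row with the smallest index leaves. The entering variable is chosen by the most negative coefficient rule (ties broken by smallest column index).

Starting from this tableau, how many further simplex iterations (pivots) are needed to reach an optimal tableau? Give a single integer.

2

pivot: a in, b out → z = 15
pivot: c in, s3 out → z = 54
No improving column remains; optimal.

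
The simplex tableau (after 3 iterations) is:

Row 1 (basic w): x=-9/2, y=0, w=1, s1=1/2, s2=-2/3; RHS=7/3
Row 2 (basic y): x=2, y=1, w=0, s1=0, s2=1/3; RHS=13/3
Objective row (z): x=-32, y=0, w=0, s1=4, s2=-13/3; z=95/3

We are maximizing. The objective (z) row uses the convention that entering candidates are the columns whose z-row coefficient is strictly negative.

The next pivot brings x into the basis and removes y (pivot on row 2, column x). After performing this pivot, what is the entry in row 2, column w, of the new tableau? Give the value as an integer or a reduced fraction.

0

Pivot element is row 2, column x: 2.
Normalize row 2: new (row 2, w) = 0/2 = 0.
Row 2 is the pivot row, so the entry is 0.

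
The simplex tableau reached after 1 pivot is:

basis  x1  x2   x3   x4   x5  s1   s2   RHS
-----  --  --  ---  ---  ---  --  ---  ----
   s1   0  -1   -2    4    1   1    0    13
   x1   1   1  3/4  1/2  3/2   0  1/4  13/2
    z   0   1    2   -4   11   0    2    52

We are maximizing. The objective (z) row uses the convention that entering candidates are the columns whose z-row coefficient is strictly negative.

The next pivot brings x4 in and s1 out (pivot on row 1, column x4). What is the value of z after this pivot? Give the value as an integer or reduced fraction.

65

Minimum ratio for x4: 13/4 = 13/4.
z changes by −(z-row coeff of x4)·ratio = −(-4)·(13/4) = 13.
New z = 52 + 13 = 65.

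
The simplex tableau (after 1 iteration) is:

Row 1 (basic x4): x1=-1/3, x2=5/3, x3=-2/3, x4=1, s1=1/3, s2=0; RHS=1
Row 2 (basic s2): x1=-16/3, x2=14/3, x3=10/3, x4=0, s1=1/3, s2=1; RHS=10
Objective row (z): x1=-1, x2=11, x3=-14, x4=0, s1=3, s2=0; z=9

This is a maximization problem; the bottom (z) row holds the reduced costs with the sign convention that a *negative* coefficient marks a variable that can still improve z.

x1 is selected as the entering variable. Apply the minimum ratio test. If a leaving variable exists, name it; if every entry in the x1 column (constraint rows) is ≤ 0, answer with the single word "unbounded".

unbounded

x1-column entries: row 1: -1/3, row 2: -16/3. All ≤ 0, so x1 can increase without bound; the LP is unbounded in this direction.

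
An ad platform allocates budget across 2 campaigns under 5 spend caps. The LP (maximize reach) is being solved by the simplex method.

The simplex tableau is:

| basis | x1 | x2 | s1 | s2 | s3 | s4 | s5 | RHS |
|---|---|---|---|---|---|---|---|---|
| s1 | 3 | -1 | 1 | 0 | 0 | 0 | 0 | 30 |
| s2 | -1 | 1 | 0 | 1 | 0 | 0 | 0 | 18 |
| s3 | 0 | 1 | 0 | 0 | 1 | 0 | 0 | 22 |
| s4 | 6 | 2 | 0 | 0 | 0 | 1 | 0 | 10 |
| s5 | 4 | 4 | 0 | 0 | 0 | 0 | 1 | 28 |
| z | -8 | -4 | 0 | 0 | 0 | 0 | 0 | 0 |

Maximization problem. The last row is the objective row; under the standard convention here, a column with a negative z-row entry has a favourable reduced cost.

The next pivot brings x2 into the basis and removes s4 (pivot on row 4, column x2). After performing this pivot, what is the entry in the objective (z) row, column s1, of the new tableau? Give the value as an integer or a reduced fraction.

0

Pivot element is row 4, column x2: 2.
Normalize row 4: new (row 4, s1) = 0/2 = 0.
z-row ← z-row − (-4)·(new row 4): 0 − (-4)·0 = 0.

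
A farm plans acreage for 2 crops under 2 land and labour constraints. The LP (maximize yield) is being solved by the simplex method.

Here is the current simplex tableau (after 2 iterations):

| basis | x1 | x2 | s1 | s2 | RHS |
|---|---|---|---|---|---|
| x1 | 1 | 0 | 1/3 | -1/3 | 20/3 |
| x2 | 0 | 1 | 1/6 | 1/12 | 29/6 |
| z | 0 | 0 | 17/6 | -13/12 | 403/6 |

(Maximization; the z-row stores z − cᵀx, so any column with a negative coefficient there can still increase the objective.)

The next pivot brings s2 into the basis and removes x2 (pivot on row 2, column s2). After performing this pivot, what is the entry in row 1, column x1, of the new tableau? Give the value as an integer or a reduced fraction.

Pivot element is row 2, column s2: 1/12.
Normalize row 2: new (row 2, x1) = 0/(1/12) = 0.
row 1 ← row 1 − (-1/3)·(new row 2): 1 − (-1/3)·0 = 1.

1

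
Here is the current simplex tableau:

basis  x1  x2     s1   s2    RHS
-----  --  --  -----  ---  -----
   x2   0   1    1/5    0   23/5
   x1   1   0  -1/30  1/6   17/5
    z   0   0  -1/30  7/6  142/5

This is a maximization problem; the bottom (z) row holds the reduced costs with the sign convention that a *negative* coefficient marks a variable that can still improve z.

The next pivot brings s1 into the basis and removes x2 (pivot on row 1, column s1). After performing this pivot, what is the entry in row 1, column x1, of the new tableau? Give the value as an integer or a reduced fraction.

0

Pivot element is row 1, column s1: 1/5.
Normalize row 1: new (row 1, x1) = 0/(1/5) = 0.
Row 1 is the pivot row, so the entry is 0.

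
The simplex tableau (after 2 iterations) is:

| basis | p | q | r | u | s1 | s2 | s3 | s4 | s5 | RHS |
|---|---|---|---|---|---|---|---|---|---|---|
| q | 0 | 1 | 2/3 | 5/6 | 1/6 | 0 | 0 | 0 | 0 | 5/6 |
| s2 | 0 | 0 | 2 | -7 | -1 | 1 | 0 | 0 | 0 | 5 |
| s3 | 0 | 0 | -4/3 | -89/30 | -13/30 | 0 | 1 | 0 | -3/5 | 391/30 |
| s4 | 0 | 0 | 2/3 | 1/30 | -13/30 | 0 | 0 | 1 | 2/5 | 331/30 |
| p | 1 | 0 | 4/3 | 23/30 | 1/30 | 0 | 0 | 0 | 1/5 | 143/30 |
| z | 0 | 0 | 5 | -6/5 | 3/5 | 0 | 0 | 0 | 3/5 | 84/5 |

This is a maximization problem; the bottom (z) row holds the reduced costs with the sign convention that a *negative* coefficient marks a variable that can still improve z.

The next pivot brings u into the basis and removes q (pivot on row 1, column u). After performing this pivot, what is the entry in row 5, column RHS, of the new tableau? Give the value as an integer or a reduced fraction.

Pivot element is row 1, column u: 5/6.
Normalize row 1: new (row 1, RHS) = (5/6)/(5/6) = 1.
row 5 ← row 5 − (23/30)·(new row 1): 143/30 − (23/30)·1 = 4.

4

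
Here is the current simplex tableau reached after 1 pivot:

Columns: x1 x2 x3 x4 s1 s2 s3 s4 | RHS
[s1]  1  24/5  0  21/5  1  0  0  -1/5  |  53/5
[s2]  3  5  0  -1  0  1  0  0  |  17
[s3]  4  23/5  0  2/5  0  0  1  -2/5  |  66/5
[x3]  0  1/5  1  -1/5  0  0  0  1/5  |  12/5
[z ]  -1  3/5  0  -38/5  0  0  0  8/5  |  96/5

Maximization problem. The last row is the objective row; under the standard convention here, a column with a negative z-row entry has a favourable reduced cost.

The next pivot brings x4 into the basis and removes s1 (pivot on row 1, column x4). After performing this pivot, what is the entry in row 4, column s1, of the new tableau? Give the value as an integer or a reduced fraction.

1/21

Pivot element is row 1, column x4: 21/5.
Normalize row 1: new (row 1, s1) = 1/(21/5) = 5/21.
row 4 ← row 4 − (-1/5)·(new row 1): 0 − (-1/5)·(5/21) = 1/21.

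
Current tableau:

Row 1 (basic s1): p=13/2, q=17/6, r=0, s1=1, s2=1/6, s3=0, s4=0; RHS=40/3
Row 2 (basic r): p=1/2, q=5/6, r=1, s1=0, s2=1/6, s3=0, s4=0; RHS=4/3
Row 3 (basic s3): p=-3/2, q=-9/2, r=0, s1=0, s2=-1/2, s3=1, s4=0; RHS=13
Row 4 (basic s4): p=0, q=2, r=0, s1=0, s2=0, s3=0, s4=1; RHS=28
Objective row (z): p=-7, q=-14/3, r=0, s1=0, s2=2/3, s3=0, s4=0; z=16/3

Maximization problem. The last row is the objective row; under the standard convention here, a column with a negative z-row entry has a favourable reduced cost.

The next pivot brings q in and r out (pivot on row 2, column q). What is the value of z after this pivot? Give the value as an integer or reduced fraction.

64/5

Minimum ratio for q: (4/3)/(5/6) = 8/5.
z changes by −(z-row coeff of q)·ratio = −(-14/3)·(8/5) = 112/15.
New z = 16/3 + (112/15) = 64/5.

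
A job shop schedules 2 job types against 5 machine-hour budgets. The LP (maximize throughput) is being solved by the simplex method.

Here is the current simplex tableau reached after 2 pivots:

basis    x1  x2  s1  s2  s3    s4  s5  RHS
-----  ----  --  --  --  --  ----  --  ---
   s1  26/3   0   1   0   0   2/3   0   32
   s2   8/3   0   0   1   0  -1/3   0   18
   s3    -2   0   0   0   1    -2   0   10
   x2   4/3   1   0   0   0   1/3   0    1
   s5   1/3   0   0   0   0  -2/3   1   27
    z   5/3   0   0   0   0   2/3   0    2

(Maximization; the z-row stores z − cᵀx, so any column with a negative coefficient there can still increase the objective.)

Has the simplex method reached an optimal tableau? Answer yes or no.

No objective-row coefficient is strictly negative, so no entering variable exists; the tableau is optimal.

yes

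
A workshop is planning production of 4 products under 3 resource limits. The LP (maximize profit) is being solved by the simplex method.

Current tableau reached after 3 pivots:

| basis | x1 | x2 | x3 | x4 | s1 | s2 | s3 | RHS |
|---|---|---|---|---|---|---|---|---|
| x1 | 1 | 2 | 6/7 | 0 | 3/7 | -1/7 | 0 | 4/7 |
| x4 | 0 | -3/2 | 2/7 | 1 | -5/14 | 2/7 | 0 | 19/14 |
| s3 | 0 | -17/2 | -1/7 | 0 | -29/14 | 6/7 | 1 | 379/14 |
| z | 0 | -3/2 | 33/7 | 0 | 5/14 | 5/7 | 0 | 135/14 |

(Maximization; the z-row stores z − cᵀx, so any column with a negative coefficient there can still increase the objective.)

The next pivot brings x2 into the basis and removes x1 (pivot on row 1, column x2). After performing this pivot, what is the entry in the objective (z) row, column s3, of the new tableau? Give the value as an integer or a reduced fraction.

Pivot element is row 1, column x2: 2.
Normalize row 1: new (row 1, s3) = 0/2 = 0.
z-row ← z-row − (-3/2)·(new row 1): 0 − (-3/2)·0 = 0.

0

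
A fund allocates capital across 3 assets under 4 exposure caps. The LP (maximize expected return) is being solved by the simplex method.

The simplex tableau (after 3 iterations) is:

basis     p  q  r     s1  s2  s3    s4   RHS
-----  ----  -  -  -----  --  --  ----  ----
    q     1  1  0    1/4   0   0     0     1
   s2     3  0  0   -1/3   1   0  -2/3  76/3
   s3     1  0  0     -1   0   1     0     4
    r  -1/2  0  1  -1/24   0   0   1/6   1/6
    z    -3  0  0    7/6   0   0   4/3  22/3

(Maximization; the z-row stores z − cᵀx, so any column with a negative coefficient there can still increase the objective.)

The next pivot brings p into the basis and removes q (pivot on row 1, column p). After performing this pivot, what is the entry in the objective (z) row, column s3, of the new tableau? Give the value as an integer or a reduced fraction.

0

Pivot element is row 1, column p: 1.
Normalize row 1: new (row 1, s3) = 0/1 = 0.
z-row ← z-row − (-3)·(new row 1): 0 − (-3)·0 = 0.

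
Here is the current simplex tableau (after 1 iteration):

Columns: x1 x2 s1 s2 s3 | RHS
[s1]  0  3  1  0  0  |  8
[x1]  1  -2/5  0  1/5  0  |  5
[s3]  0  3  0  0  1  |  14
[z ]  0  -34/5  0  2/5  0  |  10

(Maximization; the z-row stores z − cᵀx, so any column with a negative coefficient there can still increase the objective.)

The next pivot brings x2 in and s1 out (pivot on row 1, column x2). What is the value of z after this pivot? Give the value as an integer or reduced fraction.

422/15

Minimum ratio for x2: 8/3 = 8/3.
z changes by −(z-row coeff of x2)·ratio = −(-34/5)·(8/3) = 272/15.
New z = 10 + (272/15) = 422/15.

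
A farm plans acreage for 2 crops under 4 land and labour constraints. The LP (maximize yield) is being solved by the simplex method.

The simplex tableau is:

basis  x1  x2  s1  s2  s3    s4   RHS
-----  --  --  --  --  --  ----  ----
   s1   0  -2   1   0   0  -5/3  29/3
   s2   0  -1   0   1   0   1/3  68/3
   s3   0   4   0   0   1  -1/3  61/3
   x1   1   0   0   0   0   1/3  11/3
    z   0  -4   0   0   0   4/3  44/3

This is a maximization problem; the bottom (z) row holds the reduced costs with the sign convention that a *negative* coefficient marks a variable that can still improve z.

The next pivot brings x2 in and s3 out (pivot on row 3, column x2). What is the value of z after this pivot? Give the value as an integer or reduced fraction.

35

Minimum ratio for x2: (61/3)/4 = 61/12.
z changes by −(z-row coeff of x2)·ratio = −(-4)·(61/12) = 61/3.
New z = 44/3 + (61/3) = 35.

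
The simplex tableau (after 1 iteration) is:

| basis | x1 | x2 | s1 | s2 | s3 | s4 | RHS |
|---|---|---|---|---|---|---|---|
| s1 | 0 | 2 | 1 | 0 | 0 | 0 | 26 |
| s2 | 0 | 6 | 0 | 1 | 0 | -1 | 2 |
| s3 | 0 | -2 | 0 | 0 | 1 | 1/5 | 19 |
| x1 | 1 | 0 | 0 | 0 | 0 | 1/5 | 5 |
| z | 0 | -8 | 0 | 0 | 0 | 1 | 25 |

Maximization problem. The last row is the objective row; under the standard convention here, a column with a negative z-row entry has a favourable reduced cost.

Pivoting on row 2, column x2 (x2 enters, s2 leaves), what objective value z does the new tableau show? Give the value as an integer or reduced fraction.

Minimum ratio for x2: 2/6 = 1/3.
z changes by −(z-row coeff of x2)·ratio = −(-8)·(1/3) = 8/3.
New z = 25 + (8/3) = 83/3.

83/3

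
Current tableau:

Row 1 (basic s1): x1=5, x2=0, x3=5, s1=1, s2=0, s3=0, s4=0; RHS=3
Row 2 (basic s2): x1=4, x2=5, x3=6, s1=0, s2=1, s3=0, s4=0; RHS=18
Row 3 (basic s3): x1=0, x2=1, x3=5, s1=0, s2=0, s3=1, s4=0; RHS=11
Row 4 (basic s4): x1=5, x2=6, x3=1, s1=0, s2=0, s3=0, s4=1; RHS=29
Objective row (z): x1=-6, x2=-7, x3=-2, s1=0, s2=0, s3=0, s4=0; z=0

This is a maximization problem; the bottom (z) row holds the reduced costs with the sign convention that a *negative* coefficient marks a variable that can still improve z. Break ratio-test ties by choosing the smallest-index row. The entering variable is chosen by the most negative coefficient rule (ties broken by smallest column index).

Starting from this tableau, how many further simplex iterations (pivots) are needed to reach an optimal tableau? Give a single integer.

pivot: x2 in, s2 out → z = 126/5
pivot: x1 in, s1 out → z = 636/25
No improving column remains; optimal.

2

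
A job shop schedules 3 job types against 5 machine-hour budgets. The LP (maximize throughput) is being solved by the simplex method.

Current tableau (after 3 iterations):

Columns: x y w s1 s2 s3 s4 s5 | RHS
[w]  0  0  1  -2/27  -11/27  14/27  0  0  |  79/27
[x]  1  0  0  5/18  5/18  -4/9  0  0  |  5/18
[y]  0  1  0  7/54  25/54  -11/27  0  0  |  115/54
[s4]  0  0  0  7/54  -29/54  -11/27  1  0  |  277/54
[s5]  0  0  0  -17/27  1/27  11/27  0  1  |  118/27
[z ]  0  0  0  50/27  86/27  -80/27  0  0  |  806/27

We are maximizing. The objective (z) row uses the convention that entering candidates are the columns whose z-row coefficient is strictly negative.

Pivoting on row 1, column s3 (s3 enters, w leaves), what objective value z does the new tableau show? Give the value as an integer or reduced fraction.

326/7

Minimum ratio for s3: (79/27)/(14/27) = 79/14.
z changes by −(z-row coeff of s3)·ratio = −(-80/27)·(79/14) = 3160/189.
New z = 806/27 + (3160/189) = 326/7.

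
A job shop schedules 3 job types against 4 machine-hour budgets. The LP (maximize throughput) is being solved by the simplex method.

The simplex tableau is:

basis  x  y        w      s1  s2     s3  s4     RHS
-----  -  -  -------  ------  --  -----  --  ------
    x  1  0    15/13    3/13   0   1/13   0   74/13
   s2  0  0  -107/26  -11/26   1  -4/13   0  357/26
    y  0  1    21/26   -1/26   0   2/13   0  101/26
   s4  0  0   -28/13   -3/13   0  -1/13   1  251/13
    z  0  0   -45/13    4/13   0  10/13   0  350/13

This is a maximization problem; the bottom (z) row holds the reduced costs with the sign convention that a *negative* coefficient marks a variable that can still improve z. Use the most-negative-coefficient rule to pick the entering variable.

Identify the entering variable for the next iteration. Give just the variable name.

Objective-row coefficients: x: 0, y: 0, w: -45/13, s1: 4/13, s2: 0, s3: 10/13, s4: 0.
The most negative is -45/13 in column w, so w enters.

w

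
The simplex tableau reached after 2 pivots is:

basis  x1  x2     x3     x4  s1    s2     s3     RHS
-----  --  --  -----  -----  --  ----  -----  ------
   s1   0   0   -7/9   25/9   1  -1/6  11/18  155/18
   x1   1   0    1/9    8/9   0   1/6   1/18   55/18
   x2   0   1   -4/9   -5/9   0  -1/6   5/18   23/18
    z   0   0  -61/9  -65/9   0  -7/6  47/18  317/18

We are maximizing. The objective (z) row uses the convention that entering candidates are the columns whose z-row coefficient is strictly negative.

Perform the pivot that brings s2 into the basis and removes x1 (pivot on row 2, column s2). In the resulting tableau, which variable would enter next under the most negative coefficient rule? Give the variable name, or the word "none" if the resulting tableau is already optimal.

Pivot element 1/6. New z-row = old z-row − (-7/6)·(row 2/(1/6)).
Updated z-row coefficients: x1: 7, x2: 0, x3: -6, x4: -1, s1: 0, s2: 0, s3: 3.
The most negative is -6 in column x3, so x3 would enter next.

x3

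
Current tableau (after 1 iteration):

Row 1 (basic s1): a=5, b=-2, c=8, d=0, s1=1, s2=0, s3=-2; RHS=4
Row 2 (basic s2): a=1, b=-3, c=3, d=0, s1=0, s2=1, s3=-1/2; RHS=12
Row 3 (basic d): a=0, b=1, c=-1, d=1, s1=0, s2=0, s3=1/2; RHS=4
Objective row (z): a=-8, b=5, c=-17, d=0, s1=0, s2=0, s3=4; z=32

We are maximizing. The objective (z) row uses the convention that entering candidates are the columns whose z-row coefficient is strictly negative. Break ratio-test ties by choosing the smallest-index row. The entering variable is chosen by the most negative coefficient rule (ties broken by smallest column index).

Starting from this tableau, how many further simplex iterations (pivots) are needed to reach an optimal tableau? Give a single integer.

2

pivot: c in, s1 out → z = 81/2
pivot: s3 in, d out → z = 45
No improving column remains; optimal.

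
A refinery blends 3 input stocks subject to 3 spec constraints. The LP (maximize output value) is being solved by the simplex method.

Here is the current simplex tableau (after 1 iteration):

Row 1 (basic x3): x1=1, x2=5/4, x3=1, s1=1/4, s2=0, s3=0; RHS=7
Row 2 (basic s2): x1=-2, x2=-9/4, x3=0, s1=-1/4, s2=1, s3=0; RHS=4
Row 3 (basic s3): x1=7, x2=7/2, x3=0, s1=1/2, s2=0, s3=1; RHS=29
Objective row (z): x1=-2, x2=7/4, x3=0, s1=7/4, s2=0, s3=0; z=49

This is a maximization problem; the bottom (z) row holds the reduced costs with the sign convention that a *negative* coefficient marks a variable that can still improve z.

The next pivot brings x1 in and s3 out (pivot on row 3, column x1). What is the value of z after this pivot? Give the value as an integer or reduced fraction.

401/7

Minimum ratio for x1: 29/7 = 29/7.
z changes by −(z-row coeff of x1)·ratio = −(-2)·(29/7) = 58/7.
New z = 49 + (58/7) = 401/7.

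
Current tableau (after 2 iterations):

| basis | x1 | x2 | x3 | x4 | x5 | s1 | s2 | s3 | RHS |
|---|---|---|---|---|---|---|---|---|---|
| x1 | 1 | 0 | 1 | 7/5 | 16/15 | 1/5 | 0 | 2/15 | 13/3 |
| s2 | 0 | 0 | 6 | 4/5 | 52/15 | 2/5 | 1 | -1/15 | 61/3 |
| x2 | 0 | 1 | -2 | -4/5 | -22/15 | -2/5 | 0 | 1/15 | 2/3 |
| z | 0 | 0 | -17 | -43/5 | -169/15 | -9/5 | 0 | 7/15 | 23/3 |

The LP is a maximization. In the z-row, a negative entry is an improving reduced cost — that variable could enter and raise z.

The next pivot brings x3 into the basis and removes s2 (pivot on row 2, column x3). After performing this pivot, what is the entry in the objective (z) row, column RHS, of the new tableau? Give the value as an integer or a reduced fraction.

Pivot element is row 2, column x3: 6.
Normalize row 2: new (row 2, RHS) = (61/3)/6 = 61/18.
z-row ← z-row − (-17)·(new row 2): 23/3 − (-17)·(61/18) = 1175/18.

1175/18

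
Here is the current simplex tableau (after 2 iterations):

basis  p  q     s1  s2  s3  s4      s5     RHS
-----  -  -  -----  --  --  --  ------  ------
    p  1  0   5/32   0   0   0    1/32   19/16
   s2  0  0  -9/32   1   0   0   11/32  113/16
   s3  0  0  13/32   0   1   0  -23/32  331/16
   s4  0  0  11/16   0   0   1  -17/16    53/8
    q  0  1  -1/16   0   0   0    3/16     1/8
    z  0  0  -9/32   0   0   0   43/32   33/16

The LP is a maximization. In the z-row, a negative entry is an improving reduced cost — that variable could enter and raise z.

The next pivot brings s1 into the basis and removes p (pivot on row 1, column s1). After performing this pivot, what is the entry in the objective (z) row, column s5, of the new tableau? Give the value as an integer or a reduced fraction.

Pivot element is row 1, column s1: 5/32.
Normalize row 1: new (row 1, s5) = (1/32)/(5/32) = 1/5.
z-row ← z-row − (-9/32)·(new row 1): 43/32 − (-9/32)·(1/5) = 7/5.

7/5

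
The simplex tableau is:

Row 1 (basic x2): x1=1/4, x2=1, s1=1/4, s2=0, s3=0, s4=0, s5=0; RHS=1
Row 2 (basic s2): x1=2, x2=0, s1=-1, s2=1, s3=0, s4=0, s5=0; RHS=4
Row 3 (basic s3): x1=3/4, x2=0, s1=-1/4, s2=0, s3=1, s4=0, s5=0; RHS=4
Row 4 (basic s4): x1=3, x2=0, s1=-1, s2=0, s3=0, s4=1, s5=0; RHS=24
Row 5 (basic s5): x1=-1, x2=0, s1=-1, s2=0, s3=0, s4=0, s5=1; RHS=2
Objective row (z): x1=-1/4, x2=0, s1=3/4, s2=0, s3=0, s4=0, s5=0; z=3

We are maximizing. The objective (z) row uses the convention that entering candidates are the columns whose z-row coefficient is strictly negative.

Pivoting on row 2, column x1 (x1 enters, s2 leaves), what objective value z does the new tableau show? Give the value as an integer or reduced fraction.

Minimum ratio for x1: 4/2 = 2.
z changes by −(z-row coeff of x1)·ratio = −(-1/4)·2 = 1/2.
New z = 3 + (1/2) = 7/2.

7/2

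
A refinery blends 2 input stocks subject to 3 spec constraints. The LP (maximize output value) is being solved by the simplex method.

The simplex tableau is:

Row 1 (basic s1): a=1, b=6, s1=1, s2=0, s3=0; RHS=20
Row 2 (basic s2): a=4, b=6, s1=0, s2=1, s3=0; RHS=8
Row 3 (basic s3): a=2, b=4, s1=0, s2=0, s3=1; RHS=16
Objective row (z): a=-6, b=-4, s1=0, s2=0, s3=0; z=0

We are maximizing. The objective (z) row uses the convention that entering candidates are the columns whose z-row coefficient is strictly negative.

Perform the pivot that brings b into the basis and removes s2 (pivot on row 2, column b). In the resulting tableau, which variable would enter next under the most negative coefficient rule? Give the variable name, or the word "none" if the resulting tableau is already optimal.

a

Pivot element 6. New z-row = old z-row − (-4)·(row 2/6).
Updated z-row coefficients: a: -10/3, b: 0, s1: 0, s2: 2/3, s3: 0.
The most negative is -10/3 in column a, so a would enter next.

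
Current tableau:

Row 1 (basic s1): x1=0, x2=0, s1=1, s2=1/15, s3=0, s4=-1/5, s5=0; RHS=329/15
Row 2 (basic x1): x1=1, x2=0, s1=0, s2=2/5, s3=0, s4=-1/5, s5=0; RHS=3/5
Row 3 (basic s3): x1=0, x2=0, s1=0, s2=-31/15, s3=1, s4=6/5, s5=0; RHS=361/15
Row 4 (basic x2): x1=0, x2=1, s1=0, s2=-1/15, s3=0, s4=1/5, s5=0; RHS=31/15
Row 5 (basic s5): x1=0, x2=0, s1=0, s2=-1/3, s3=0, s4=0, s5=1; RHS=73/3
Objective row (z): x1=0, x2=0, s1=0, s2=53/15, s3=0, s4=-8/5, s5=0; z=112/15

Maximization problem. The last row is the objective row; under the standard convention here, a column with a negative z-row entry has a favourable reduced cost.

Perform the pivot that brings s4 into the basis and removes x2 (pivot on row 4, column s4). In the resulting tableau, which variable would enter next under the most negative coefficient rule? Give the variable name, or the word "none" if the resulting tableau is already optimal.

none

Pivot element 1/5. New z-row = old z-row − (-8/5)·(row 4/(1/5)).
Updated z-row coefficients: x1: 0, x2: 8, s1: 0, s2: 3, s3: 0, s4: 0, s5: 0.
No coefficient is strictly negative; the tableau after this pivot is optimal.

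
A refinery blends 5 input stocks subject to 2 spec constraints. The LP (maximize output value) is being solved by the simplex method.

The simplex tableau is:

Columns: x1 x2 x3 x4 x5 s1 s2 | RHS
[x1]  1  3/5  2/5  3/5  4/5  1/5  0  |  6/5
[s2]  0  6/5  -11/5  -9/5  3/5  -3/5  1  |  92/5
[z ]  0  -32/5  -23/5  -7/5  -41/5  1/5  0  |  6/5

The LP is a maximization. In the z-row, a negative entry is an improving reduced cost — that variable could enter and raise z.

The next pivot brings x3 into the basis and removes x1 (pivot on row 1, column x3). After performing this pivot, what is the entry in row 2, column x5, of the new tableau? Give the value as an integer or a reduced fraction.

Pivot element is row 1, column x3: 2/5.
Normalize row 1: new (row 1, x5) = (4/5)/(2/5) = 2.
row 2 ← row 2 − (-11/5)·(new row 1): 3/5 − (-11/5)·2 = 5.

5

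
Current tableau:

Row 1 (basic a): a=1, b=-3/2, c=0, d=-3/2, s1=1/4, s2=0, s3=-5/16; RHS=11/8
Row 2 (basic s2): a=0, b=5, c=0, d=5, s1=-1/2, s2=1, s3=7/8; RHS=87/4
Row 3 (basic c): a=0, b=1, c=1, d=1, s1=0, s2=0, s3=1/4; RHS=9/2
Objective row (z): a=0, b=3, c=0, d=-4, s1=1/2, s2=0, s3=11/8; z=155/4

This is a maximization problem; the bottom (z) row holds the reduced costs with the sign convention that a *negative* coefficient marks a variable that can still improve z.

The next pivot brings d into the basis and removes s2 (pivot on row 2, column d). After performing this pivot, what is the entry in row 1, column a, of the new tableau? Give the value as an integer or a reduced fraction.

1

Pivot element is row 2, column d: 5.
Normalize row 2: new (row 2, a) = 0/5 = 0.
row 1 ← row 1 − (-3/2)·(new row 2): 1 − (-3/2)·0 = 1.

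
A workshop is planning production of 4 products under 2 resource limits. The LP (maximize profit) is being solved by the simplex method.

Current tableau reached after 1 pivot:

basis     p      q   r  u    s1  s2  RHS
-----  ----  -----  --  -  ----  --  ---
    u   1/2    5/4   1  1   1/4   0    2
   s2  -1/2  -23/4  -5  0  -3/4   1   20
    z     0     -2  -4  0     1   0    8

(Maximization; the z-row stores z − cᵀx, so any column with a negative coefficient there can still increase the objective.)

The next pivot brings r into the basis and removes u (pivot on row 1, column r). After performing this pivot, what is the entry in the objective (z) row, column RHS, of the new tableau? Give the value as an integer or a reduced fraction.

Pivot element is row 1, column r: 1.
Normalize row 1: new (row 1, RHS) = 2/1 = 2.
z-row ← z-row − (-4)·(new row 1): 8 − (-4)·2 = 16.

16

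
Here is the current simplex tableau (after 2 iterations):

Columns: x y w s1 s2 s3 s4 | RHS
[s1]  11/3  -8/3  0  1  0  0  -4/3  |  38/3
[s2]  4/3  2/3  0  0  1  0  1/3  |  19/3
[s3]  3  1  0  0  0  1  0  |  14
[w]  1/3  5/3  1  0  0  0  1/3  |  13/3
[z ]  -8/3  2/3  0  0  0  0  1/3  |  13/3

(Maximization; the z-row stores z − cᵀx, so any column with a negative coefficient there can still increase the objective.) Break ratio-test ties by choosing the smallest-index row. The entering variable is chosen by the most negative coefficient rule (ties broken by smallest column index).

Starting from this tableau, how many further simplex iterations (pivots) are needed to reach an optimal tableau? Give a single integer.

2

pivot: x in, s1 out → z = 149/11
pivot: y in, s2 out → z = 134/9
No improving column remains; optimal.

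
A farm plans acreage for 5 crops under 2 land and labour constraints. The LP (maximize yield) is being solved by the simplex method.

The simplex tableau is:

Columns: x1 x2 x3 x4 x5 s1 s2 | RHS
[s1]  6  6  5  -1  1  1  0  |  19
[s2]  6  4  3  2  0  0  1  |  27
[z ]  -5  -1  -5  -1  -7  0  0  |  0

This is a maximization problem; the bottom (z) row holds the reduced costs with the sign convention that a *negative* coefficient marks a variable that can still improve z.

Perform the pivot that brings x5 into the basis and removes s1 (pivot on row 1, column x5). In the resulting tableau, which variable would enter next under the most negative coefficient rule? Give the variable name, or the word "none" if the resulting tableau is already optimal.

x4

Pivot element 1. New z-row = old z-row − (-7)·(row 1/1).
Updated z-row coefficients: x1: 37, x2: 41, x3: 30, x4: -8, x5: 0, s1: 7, s2: 0.
The most negative is -8 in column x4, so x4 would enter next.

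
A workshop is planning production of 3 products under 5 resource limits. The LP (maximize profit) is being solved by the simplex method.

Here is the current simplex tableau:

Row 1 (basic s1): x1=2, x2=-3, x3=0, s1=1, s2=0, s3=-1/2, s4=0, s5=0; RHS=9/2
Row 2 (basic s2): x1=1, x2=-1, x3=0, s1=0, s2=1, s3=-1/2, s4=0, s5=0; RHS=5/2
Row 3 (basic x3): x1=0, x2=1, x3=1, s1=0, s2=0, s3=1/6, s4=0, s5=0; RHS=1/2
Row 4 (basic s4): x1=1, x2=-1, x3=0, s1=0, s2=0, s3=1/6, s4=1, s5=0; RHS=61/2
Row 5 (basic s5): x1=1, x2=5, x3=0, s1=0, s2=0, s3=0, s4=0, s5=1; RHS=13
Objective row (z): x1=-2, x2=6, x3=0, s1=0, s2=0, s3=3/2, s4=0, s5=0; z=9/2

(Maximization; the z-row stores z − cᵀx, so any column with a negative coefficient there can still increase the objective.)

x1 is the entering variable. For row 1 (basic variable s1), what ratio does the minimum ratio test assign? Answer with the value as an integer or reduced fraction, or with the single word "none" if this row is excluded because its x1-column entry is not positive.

Ratio = RHS / (x1 entry) = (9/2) / 2 = 9/4.

9/4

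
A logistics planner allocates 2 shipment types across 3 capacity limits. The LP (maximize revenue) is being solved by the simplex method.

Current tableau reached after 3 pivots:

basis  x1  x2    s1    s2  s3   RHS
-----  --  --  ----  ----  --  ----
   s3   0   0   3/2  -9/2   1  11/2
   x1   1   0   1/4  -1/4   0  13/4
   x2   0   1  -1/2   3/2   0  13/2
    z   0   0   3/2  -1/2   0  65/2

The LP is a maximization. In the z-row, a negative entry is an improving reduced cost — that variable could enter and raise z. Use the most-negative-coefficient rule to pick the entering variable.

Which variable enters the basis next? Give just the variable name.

Objective-row coefficients: x1: 0, x2: 0, s1: 3/2, s2: -1/2, s3: 0.
The most negative is -1/2 in column s2, so s2 enters.

s2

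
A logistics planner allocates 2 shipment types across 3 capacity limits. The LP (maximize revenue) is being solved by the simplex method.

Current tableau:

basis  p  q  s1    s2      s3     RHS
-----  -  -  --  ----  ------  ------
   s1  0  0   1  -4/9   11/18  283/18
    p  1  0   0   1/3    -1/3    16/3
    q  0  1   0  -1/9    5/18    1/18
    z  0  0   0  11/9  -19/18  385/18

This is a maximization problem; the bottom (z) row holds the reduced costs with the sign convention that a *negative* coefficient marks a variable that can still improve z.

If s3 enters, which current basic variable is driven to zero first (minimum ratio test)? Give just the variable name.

Ratios: row 1 (s1): (283/18)/(11/18) = 283/11; row 2 (p): entry -1/3 ≤ 0, skip; row 3 (q): (1/18)/(5/18) = 1/5.
Minimum ratio 1/5 is in the q row, so q leaves.

q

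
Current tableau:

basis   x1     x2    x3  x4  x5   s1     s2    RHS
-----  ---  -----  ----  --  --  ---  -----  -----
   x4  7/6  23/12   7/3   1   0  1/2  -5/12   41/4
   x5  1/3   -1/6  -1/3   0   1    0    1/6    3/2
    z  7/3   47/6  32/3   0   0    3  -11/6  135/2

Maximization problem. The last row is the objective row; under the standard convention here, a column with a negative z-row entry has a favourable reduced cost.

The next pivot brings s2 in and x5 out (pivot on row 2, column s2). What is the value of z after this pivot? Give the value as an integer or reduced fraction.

84

Minimum ratio for s2: (3/2)/(1/6) = 9.
z changes by −(z-row coeff of s2)·ratio = −(-11/6)·9 = 33/2.
New z = 135/2 + (33/2) = 84.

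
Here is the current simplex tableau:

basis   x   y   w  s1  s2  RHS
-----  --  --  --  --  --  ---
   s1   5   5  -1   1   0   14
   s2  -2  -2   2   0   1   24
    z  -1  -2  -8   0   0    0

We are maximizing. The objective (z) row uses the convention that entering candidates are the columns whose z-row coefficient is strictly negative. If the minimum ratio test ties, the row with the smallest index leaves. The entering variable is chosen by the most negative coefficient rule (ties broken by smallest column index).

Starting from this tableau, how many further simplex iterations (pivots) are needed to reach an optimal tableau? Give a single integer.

pivot: w in, s2 out → z = 96
pivot: y in, s1 out → z = 161
No improving column remains; optimal.

2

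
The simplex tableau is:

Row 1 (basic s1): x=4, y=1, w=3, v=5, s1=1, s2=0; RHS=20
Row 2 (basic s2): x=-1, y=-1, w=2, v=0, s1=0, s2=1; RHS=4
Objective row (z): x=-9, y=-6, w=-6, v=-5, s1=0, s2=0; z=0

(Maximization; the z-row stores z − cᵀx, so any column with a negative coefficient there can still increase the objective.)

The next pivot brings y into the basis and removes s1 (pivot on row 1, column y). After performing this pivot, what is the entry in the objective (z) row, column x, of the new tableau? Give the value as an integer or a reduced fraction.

Pivot element is row 1, column y: 1.
Normalize row 1: new (row 1, x) = 4/1 = 4.
z-row ← z-row − (-6)·(new row 1): -9 − (-6)·4 = 15.

15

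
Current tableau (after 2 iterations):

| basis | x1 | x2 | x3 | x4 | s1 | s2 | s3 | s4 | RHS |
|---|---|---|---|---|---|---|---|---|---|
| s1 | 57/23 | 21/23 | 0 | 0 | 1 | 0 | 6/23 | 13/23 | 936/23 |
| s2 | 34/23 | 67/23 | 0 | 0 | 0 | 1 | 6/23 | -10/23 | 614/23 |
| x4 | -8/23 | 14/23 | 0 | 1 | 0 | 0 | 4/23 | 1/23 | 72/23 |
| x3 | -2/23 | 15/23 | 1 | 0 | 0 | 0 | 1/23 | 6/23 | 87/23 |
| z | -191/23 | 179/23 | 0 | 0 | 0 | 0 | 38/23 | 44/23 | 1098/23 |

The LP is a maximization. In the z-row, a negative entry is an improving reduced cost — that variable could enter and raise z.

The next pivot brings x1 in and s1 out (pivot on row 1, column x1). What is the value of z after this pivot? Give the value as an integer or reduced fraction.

3498/19

Minimum ratio for x1: (936/23)/(57/23) = 312/19.
z changes by −(z-row coeff of x1)·ratio = −(-191/23)·(312/19) = 59592/437.
New z = 1098/23 + (59592/437) = 3498/19.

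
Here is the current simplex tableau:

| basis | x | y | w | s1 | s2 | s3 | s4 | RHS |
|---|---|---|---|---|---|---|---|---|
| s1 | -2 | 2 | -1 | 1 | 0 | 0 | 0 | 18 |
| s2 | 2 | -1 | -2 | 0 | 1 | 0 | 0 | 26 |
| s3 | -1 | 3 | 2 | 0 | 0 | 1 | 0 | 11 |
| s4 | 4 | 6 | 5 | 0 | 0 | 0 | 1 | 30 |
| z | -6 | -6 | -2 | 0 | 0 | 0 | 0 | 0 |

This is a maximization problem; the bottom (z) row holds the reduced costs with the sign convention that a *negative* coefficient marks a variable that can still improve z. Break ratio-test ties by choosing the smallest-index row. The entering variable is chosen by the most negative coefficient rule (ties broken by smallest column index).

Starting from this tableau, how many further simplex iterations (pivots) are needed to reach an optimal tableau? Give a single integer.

1

pivot: x in, s4 out → z = 45
No improving column remains; optimal.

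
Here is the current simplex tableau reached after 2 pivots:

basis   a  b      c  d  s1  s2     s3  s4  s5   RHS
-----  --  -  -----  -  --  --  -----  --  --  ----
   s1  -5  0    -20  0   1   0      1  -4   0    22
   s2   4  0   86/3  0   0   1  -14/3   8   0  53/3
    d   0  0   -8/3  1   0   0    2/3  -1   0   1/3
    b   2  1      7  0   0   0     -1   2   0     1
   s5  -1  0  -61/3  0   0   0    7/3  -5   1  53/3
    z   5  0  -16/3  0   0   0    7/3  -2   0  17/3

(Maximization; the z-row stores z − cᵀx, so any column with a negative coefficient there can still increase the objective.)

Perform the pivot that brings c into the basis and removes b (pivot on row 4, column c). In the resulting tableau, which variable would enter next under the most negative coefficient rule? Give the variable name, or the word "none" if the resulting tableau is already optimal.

Pivot element 7. New z-row = old z-row − (-16/3)·(row 4/7).
Updated z-row coefficients: a: 137/21, b: 16/21, c: 0, d: 0, s1: 0, s2: 0, s3: 11/7, s4: -10/21, s5: 0.
The most negative is -10/21 in column s4, so s4 would enter next.

s4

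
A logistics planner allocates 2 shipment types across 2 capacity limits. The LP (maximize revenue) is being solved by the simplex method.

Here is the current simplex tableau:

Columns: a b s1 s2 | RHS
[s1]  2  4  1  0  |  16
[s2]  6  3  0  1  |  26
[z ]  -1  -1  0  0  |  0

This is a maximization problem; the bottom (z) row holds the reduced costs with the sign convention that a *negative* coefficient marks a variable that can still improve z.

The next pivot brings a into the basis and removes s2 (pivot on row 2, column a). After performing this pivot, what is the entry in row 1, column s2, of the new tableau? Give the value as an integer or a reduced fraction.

-1/3

Pivot element is row 2, column a: 6.
Normalize row 2: new (row 2, s2) = 1/6 = 1/6.
row 1 ← row 1 − 2·(new row 2): 0 − 2·(1/6) = -1/3.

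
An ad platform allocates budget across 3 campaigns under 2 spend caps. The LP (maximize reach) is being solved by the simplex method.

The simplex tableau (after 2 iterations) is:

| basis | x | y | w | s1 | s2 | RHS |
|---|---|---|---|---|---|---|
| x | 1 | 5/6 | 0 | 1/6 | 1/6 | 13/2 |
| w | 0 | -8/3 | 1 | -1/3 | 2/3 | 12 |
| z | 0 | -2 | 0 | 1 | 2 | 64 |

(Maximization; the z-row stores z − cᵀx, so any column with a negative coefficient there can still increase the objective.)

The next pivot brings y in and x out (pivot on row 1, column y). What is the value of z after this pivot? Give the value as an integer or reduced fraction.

Minimum ratio for y: (13/2)/(5/6) = 39/5.
z changes by −(z-row coeff of y)·ratio = −(-2)·(39/5) = 78/5.
New z = 64 + (78/5) = 398/5.

398/5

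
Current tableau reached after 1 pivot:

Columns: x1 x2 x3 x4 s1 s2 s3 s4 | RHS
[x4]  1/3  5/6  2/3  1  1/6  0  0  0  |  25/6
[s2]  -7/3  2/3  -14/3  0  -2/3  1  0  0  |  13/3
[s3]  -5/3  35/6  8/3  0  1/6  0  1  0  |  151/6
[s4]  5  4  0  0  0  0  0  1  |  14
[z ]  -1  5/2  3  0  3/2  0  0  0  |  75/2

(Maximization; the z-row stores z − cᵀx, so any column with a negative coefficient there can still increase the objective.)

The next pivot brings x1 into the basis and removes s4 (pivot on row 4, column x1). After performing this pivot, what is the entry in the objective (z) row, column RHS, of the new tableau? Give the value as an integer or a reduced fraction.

Pivot element is row 4, column x1: 5.
Normalize row 4: new (row 4, RHS) = 14/5 = 14/5.
z-row ← z-row − (-1)·(new row 4): 75/2 − (-1)·(14/5) = 403/10.

403/10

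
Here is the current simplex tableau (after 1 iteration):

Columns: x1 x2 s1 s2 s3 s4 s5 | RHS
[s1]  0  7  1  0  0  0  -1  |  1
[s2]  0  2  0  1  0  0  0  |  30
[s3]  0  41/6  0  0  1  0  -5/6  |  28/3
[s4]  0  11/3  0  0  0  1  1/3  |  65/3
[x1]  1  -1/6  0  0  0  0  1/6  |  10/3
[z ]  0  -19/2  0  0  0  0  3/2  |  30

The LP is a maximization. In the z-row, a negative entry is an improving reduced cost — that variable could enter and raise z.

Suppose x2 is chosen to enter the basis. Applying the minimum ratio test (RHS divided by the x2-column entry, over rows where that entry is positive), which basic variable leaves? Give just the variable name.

Ratios: row 1 (s1): 1/7 = 1/7; row 2 (s2): 30/2 = 15; row 3 (s3): (28/3)/(41/6) = 56/41; row 4 (s4): (65/3)/(11/3) = 65/11; row 5 (x1): entry -1/6 ≤ 0, skip.
Minimum ratio 1/7 is in the s1 row, so s1 leaves.

s1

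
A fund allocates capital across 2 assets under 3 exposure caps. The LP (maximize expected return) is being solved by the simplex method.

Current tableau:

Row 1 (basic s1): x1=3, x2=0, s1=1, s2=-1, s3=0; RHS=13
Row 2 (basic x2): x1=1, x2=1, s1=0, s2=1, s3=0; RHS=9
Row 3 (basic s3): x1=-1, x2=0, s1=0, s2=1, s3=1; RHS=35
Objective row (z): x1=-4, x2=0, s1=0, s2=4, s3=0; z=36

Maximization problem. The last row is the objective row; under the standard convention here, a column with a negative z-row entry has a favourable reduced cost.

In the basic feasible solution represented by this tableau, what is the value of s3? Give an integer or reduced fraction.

s3 is basic (row 3); its value is the RHS of that row: 35.

35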